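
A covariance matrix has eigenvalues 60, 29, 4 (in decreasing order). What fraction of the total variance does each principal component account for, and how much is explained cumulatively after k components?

Step 1 — total variance = trace(Sigma) = Σ λ_i = 60 + 29 + 4 = 93.

Step 2 — fraction explained by component i = λ_i / Σ λ:
  PC1: 60/93 = 0.6452
  PC2: 29/93 = 0.3118
  PC3: 4/93 = 0.043

Step 3 — cumulative fraction after k components = (λ_1 + ... + λ_k) / Σ λ:
  k = 1: 60/93 = 0.6452
  k = 2: (60 + 29)/93 = 89/93 = 0.957
  k = 3: (60 + 29 + 4)/93 = 93/93 = 1

Summary (fraction, with percent):

explained: PC1 0.6452 (64.52%), PC2 0.3118 (31.18%), PC3 0.043 (4.3%);  cumulative: 0.6452, 0.957, 1


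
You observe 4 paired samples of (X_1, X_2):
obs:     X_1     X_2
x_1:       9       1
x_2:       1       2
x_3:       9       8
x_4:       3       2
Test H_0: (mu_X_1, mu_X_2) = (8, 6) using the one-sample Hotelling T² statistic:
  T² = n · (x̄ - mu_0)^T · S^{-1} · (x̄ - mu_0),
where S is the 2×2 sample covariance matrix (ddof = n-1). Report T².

Step 1 — sample mean vector:
  mean(X_1) = (9 + 1 + 9 + 3) / 4 = 22/4 = 5.5
  mean(X_2) = (1 + 2 + 8 + 2) / 4 = 13/4 = 3.25
  x̄ = (5.5, 3.25),  deviation x̄ - mu_0 = (5.5, 3.25) - (8, 6) = (-2.5, -2.75).

Step 2 — sample covariance matrix, S[i,j] = (1/(n-1)) · Σ_k (x_{k,i} - mean_i) · (x_{k,j} - mean_j), divisor n-1 = 3:
  S[X_1,X_1] = ((3.5)·(3.5) + (-4.5)·(-4.5) + (3.5)·(3.5) + (-2.5)·(-2.5)) / 3 = 51/3 = 17
  S[X_1,X_2] = ((3.5)·(-2.25) + (-4.5)·(-1.25) + (3.5)·(4.75) + (-2.5)·(-1.25)) / 3 = 17.5/3 = 5.8333
  S[X_2,X_2] = ((-2.25)·(-2.25) + (-1.25)·(-1.25) + (4.75)·(4.75) + (-1.25)·(-1.25)) / 3 = 30.75/3 = 10.25
  S = [[17, 5.8333],
 [5.8333, 10.25]].

Step 3 — invert S. det(S) = 17·10.25 - (5.8333)² = 140.2222.
  S^{-1} = (1/det) · [[d, -b], [-b, a]] = [[0.0731, -0.0416],
 [-0.0416, 0.1212]].

Step 4 — quadratic form (x̄ - mu_0)^T · S^{-1} · (x̄ - mu_0):
  S^{-1} · (x̄ - mu_0) = (-0.0683, -0.2294),
  (x̄ - mu_0)^T · [...] = (-2.5)·(-0.0683) + (-2.75)·(-0.2294) = 0.8017.

Step 5 — scale by n: T² = 4 · 0.8017 = 3.2068.

T² ≈ 3.2068


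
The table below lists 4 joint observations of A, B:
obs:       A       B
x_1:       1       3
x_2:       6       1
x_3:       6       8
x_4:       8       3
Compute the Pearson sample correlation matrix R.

Step 1 — column means:
  mean(A) = (1 + 6 + 6 + 8) / 4 = 21/4 = 5.25
  mean(B) = (3 + 1 + 8 + 3) / 4 = 15/4 = 3.75

Step 2 — sample variances and covariances s[i,j] = (1/(n-1)) · Σ_k (x_{k,i} - mean_i) · (x_{k,j} - mean_j), with n-1 = 3:
  s[A,A] = ((-4.25)·(-4.25) + (0.75)·(0.75) + (0.75)·(0.75) + (2.75)·(2.75)) / 3 = 26.75/3 = 8.9167
  s[A,B] = ((-4.25)·(-0.75) + (0.75)·(-2.75) + (0.75)·(4.25) + (2.75)·(-0.75)) / 3 = 2.25/3 = 0.75
  s[B,B] = ((-0.75)·(-0.75) + (-2.75)·(-2.75) + (4.25)·(4.25) + (-0.75)·(-0.75)) / 3 = 26.75/3 = 8.9167
  Sample standard deviations s_i = √(s[i,i]):
  s(A) = √(8.9167) = 2.9861
  s(B) = √(8.9167) = 2.9861

Step 3 — r_{ij} = s_{ij} / (s_i · s_j):
  r[A,A] = 1 (diagonal).
  r[A,B] = 0.75 / (2.9861 · 2.9861) = 0.75 / 8.9167 = 0.0841
  r[B,B] = 1 (diagonal).

R is symmetric with unit diagonal. Assembling:

R = [[1, 0.0841],
 [0.0841, 1]]


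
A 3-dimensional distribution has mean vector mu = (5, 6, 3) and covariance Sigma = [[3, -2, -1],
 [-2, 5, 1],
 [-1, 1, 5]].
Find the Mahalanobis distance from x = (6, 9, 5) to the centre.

Step 1 — centre the observation: (x - mu) = (1, 3, 2).

Step 2 — invert Sigma (cofactor / det for 3×3, or solve directly):
  Sigma^{-1} = [[0.4706, 0.1765, 0.0588],
 [0.1765, 0.2745, -0.0196],
 [0.0588, -0.0196, 0.2157]].

Step 3 — form the quadratic (x - mu)^T · Sigma^{-1} · (x - mu):
  Sigma^{-1} · (x - mu) = (1.1176, 0.9608, 0.4314).
  (x - mu)^T · [Sigma^{-1} · (x - mu)] = (1)·(1.1176) + (3)·(0.9608) + (2)·(0.4314) = 4.8627.

Step 4 — take square root: d = √(4.8627) ≈ 2.2052.

d(x, mu) = √(4.8627) ≈ 2.2052


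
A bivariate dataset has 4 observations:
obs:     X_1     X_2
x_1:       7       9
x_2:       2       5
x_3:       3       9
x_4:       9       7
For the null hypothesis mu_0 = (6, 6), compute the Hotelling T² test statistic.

Step 1 — sample mean vector:
  mean(X_1) = (7 + 2 + 3 + 9) / 4 = 21/4 = 5.25
  mean(X_2) = (9 + 5 + 9 + 7) / 4 = 30/4 = 7.5
  x̄ = (5.25, 7.5),  deviation x̄ - mu_0 = (5.25, 7.5) - (6, 6) = (-0.75, 1.5).

Step 2 — sample covariance matrix, S[i,j] = (1/(n-1)) · Σ_k (x_{k,i} - mean_i) · (x_{k,j} - mean_j), divisor n-1 = 3:
  S[X_1,X_1] = ((1.75)·(1.75) + (-3.25)·(-3.25) + (-2.25)·(-2.25) + (3.75)·(3.75)) / 3 = 32.75/3 = 10.9167
  S[X_1,X_2] = ((1.75)·(1.5) + (-3.25)·(-2.5) + (-2.25)·(1.5) + (3.75)·(-0.5)) / 3 = 5.5/3 = 1.8333
  S[X_2,X_2] = ((1.5)·(1.5) + (-2.5)·(-2.5) + (1.5)·(1.5) + (-0.5)·(-0.5)) / 3 = 11/3 = 3.6667
  S = [[10.9167, 1.8333],
 [1.8333, 3.6667]].

Step 3 — invert S. det(S) = 10.9167·3.6667 - (1.8333)² = 36.6667.
  S^{-1} = (1/det) · [[d, -b], [-b, a]] = [[0.1, -0.05],
 [-0.05, 0.2977]].

Step 4 — quadratic form (x̄ - mu_0)^T · S^{-1} · (x̄ - mu_0):
  S^{-1} · (x̄ - mu_0) = (-0.15, 0.4841),
  (x̄ - mu_0)^T · [...] = (-0.75)·(-0.15) + (1.5)·(0.4841) = 0.8386.

Step 5 — scale by n: T² = 4 · 0.8386 = 3.3545.

T² ≈ 3.3545


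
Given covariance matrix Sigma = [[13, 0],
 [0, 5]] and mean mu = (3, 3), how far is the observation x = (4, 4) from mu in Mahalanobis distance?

Step 1 — centre the observation: (x - mu) = (1, 1).

Step 2 — invert Sigma. det(Sigma) = 13·5 - (0)² = 65.
  Sigma^{-1} = (1/det) · [[d, -b], [-b, a]] = [[0.0769, 0],
 [0, 0.2]].

Step 3 — form the quadratic (x - mu)^T · Sigma^{-1} · (x - mu):
  Sigma^{-1} · (x - mu) = (0.0769, 0.2).
  (x - mu)^T · [Sigma^{-1} · (x - mu)] = (1)·(0.0769) + (1)·(0.2) = 0.2769.

Step 4 — take square root: d = √(0.2769) ≈ 0.5262.

d(x, mu) = √(0.2769) ≈ 0.5262


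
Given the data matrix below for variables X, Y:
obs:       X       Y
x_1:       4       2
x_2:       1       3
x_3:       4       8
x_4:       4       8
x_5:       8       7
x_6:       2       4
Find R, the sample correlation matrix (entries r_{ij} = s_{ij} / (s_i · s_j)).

Step 1 — column means:
  mean(X) = (4 + 1 + 4 + 4 + 8 + 2) / 6 = 23/6 = 3.8333
  mean(Y) = (2 + 3 + 8 + 8 + 7 + 4) / 6 = 32/6 = 5.3333

Step 2 — sample variances and covariances s[i,j] = (1/(n-1)) · Σ_k (x_{k,i} - mean_i) · (x_{k,j} - mean_j), with n-1 = 5:
  s[X,X] = ((0.1667)·(0.1667) + (-2.8333)·(-2.8333) + (0.1667)·(0.1667) + (0.1667)·(0.1667) + (4.1667)·(4.1667) + (-1.8333)·(-1.8333)) / 5 = 28.8333/5 = 5.7667
  s[X,Y] = ((0.1667)·(-3.3333) + (-2.8333)·(-2.3333) + (0.1667)·(2.6667) + (0.1667)·(2.6667) + (4.1667)·(1.6667) + (-1.8333)·(-1.3333)) / 5 = 16.3333/5 = 3.2667
  s[Y,Y] = ((-3.3333)·(-3.3333) + (-2.3333)·(-2.3333) + (2.6667)·(2.6667) + (2.6667)·(2.6667) + (1.6667)·(1.6667) + (-1.3333)·(-1.3333)) / 5 = 35.3333/5 = 7.0667
  Sample standard deviations s_i = √(s[i,i]):
  s(X) = √(5.7667) = 2.4014
  s(Y) = √(7.0667) = 2.6583

Step 3 — r_{ij} = s_{ij} / (s_i · s_j):
  r[X,X] = 1 (diagonal).
  r[X,Y] = 3.2667 / (2.4014 · 2.6583) = 3.2667 / 6.3837 = 0.5117
  r[Y,Y] = 1 (diagonal).

R is symmetric with unit diagonal. Assembling:

R = [[1, 0.5117],
 [0.5117, 1]]


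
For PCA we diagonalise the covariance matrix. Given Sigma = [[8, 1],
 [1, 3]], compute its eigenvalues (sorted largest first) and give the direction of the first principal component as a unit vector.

Step 1 — characteristic polynomial of 2×2 Sigma:
  det(Sigma - λI) = λ² - trace · λ + det = 0.
  trace = 8 + 3 = 11, det = 8·3 - (1)² = 23.
Step 2 — discriminant:
  Δ = trace² - 4·det = 121 - 92 = 29.
Step 3 — eigenvalues:
  λ = (trace ± √Δ)/2 = (11 ± 5.3852)/2,
  λ_1 = 8.1926,  λ_2 = 2.8074.

Step 4 — unit eigenvector for λ_1: solve (Sigma - λ_1 I)v = 0. First row:
  (8 - 8.1926)·v_x + (1)·v_y = 0, i.e. (-0.1926)·v_x + (1)·v_y = 0,
  so v ∝ (b, λ_1 - a) = (1, 0.1926) = u.
  ||u|| = √((1)² + (0.1926)²) = √(1.0371) ≈ 1.0184,
  v_1 = u/||u|| ≈ (0.982, 0.1891) (||v_1|| = 1).

λ_1 = 8.1926,  λ_2 = 2.8074;  v_1 ≈ (0.982, 0.1891)


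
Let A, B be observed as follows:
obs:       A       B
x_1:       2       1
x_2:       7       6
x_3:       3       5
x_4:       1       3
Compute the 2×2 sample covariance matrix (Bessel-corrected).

Step 1 — column means:
  mean(A) = (2 + 7 + 3 + 1) / 4 = 13/4 = 3.25
  mean(B) = (1 + 6 + 5 + 3) / 4 = 15/4 = 3.75

Step 2 — sample covariance S[i,j] = (1/(n-1)) · Σ_k (x_{k,i} - mean_i) · (x_{k,j} - mean_j), with n-1 = 3.
  S[A,A] = ((-1.25)·(-1.25) + (3.75)·(3.75) + (-0.25)·(-0.25) + (-2.25)·(-2.25)) / 3 = 20.75/3 = 6.9167
  S[A,B] = ((-1.25)·(-2.75) + (3.75)·(2.25) + (-0.25)·(1.25) + (-2.25)·(-0.75)) / 3 = 13.25/3 = 4.4167
  S[B,B] = ((-2.75)·(-2.75) + (2.25)·(2.25) + (1.25)·(1.25) + (-0.75)·(-0.75)) / 3 = 14.75/3 = 4.9167

S is symmetric (S[j,i] = S[i,j]). Assembling:

S = [[6.9167, 4.4167],
 [4.4167, 4.9167]]


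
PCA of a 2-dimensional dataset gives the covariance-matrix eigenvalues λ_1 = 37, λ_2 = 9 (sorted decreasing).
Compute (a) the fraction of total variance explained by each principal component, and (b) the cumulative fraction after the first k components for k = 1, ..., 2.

Step 1 — total variance = trace(Sigma) = Σ λ_i = 37 + 9 = 46.

Step 2 — fraction explained by component i = λ_i / Σ λ:
  PC1: 37/46 = 0.8043
  PC2: 9/46 = 0.1957

Step 3 — cumulative fraction after k components = (λ_1 + ... + λ_k) / Σ λ:
  k = 1: 37/46 = 0.8043
  k = 2: (37 + 9)/46 = 46/46 = 1

Summary (fraction, with percent):

explained: PC1 0.8043 (80.43%), PC2 0.1957 (19.57%);  cumulative: 0.8043, 1


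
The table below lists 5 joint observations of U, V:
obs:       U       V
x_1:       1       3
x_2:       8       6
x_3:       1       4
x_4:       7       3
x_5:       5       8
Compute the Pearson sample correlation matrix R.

Step 1 — column means:
  mean(U) = (1 + 8 + 1 + 7 + 5) / 5 = 22/5 = 4.4
  mean(V) = (3 + 6 + 4 + 3 + 8) / 5 = 24/5 = 4.8

Step 2 — sample variances and covariances s[i,j] = (1/(n-1)) · Σ_k (x_{k,i} - mean_i) · (x_{k,j} - mean_j), with n-1 = 4:
  s[U,U] = ((-3.4)·(-3.4) + (3.6)·(3.6) + (-3.4)·(-3.4) + (2.6)·(2.6) + (0.6)·(0.6)) / 4 = 43.2/4 = 10.8
  s[U,V] = ((-3.4)·(-1.8) + (3.6)·(1.2) + (-3.4)·(-0.8) + (2.6)·(-1.8) + (0.6)·(3.2)) / 4 = 10.4/4 = 2.6
  s[V,V] = ((-1.8)·(-1.8) + (1.2)·(1.2) + (-0.8)·(-0.8) + (-1.8)·(-1.8) + (3.2)·(3.2)) / 4 = 18.8/4 = 4.7
  Sample standard deviations s_i = √(s[i,i]):
  s(U) = √(10.8) = 3.2863
  s(V) = √(4.7) = 2.1679

Step 3 — r_{ij} = s_{ij} / (s_i · s_j):
  r[U,U] = 1 (diagonal).
  r[U,V] = 2.6 / (3.2863 · 2.1679) = 2.6 / 7.1246 = 0.3649
  r[V,V] = 1 (diagonal).

R is symmetric with unit diagonal. Assembling:

R = [[1, 0.3649],
 [0.3649, 1]]


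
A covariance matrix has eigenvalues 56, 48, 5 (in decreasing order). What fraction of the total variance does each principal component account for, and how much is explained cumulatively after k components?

Step 1 — total variance = trace(Sigma) = Σ λ_i = 56 + 48 + 5 = 109.

Step 2 — fraction explained by component i = λ_i / Σ λ:
  PC1: 56/109 = 0.5138
  PC2: 48/109 = 0.4404
  PC3: 5/109 = 0.0459

Step 3 — cumulative fraction after k components = (λ_1 + ... + λ_k) / Σ λ:
  k = 1: 56/109 = 0.5138
  k = 2: (56 + 48)/109 = 104/109 = 0.9541
  k = 3: (56 + 48 + 5)/109 = 109/109 = 1

Summary (fraction, with percent):

explained: PC1 0.5138 (51.38%), PC2 0.4404 (44.04%), PC3 0.0459 (4.59%);  cumulative: 0.5138, 0.9541, 1


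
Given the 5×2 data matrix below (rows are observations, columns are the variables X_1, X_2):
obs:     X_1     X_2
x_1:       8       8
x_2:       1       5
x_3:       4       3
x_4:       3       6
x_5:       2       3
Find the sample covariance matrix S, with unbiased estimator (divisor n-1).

Step 1 — column means:
  mean(X_1) = (8 + 1 + 4 + 3 + 2) / 5 = 18/5 = 3.6
  mean(X_2) = (8 + 5 + 3 + 6 + 3) / 5 = 25/5 = 5

Step 2 — sample covariance S[i,j] = (1/(n-1)) · Σ_k (x_{k,i} - mean_i) · (x_{k,j} - mean_j), with n-1 = 4.
  S[X_1,X_1] = ((4.4)·(4.4) + (-2.6)·(-2.6) + (0.4)·(0.4) + (-0.6)·(-0.6) + (-1.6)·(-1.6)) / 4 = 29.2/4 = 7.3
  S[X_1,X_2] = ((4.4)·(3) + (-2.6)·(0) + (0.4)·(-2) + (-0.6)·(1) + (-1.6)·(-2)) / 4 = 15/4 = 3.75
  S[X_2,X_2] = ((3)·(3) + (0)·(0) + (-2)·(-2) + (1)·(1) + (-2)·(-2)) / 4 = 18/4 = 4.5

S is symmetric (S[j,i] = S[i,j]). Assembling:

S = [[7.3, 3.75],
 [3.75, 4.5]]


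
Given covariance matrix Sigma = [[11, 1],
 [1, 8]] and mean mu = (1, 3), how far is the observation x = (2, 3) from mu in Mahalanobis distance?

Step 1 — centre the observation: (x - mu) = (1, 0).

Step 2 — invert Sigma. det(Sigma) = 11·8 - (1)² = 87.
  Sigma^{-1} = (1/det) · [[d, -b], [-b, a]] = [[0.092, -0.0115],
 [-0.0115, 0.1264]].

Step 3 — form the quadratic (x - mu)^T · Sigma^{-1} · (x - mu):
  Sigma^{-1} · (x - mu) = (0.092, -0.0115).
  (x - mu)^T · [Sigma^{-1} · (x - mu)] = (1)·(0.092) + (0)·(-0.0115) = 0.092.

Step 4 — take square root: d = √(0.092) ≈ 0.3032.

d(x, mu) = √(0.092) ≈ 0.3032


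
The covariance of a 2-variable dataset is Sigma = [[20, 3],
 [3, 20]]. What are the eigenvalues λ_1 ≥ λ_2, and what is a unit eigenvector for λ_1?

Step 1 — characteristic polynomial of 2×2 Sigma:
  det(Sigma - λI) = λ² - trace · λ + det = 0.
  trace = 20 + 20 = 40, det = 20·20 - (3)² = 391.
Step 2 — discriminant:
  Δ = trace² - 4·det = 1600 - 1564 = 36.
Step 3 — eigenvalues:
  λ = (trace ± √Δ)/2 = (40 ± 6)/2,
  λ_1 = 23,  λ_2 = 17.

Step 4 — unit eigenvector for λ_1: solve (Sigma - λ_1 I)v = 0. First row:
  (20 - 23)·v_x + (3)·v_y = 0, i.e. (-3)·v_x + (3)·v_y = 0,
  so v ∝ (b, λ_1 - a) = (3, 3) = u.
  ||u|| = √((3)² + (3)²) = √(18) ≈ 4.2426,
  v_1 = u/||u|| ≈ (0.7071, 0.7071) (||v_1|| = 1).

λ_1 = 23,  λ_2 = 17;  v_1 ≈ (0.7071, 0.7071)


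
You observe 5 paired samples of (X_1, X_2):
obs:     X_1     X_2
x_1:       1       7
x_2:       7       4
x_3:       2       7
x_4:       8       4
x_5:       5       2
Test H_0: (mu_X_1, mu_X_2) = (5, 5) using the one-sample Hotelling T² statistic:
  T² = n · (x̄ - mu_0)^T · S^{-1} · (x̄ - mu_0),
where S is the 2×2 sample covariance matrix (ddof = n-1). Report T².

Step 1 — sample mean vector:
  mean(X_1) = (1 + 7 + 2 + 8 + 5) / 5 = 23/5 = 4.6
  mean(X_2) = (7 + 4 + 7 + 4 + 2) / 5 = 24/5 = 4.8
  x̄ = (4.6, 4.8),  deviation x̄ - mu_0 = (4.6, 4.8) - (5, 5) = (-0.4, -0.2).

Step 2 — sample covariance matrix, S[i,j] = (1/(n-1)) · Σ_k (x_{k,i} - mean_i) · (x_{k,j} - mean_j), divisor n-1 = 4:
  S[X_1,X_1] = ((-3.6)·(-3.6) + (2.4)·(2.4) + (-2.6)·(-2.6) + (3.4)·(3.4) + (0.4)·(0.4)) / 4 = 37.2/4 = 9.3
  S[X_1,X_2] = ((-3.6)·(2.2) + (2.4)·(-0.8) + (-2.6)·(2.2) + (3.4)·(-0.8) + (0.4)·(-2.8)) / 4 = -19.4/4 = -4.85
  S[X_2,X_2] = ((2.2)·(2.2) + (-0.8)·(-0.8) + (2.2)·(2.2) + (-0.8)·(-0.8) + (-2.8)·(-2.8)) / 4 = 18.8/4 = 4.7
  S = [[9.3, -4.85],
 [-4.85, 4.7]].

Step 3 — invert S. det(S) = 9.3·4.7 - (-4.85)² = 20.1875.
  S^{-1} = (1/det) · [[d, -b], [-b, a]] = [[0.2328, 0.2402],
 [0.2402, 0.4607]].

Step 4 — quadratic form (x̄ - mu_0)^T · S^{-1} · (x̄ - mu_0):
  S^{-1} · (x̄ - mu_0) = (-0.1412, -0.1882),
  (x̄ - mu_0)^T · [...] = (-0.4)·(-0.1412) + (-0.2)·(-0.1882) = 0.0941.

Step 5 — scale by n: T² = 5 · 0.0941 = 0.4706.

T² ≈ 0.4706


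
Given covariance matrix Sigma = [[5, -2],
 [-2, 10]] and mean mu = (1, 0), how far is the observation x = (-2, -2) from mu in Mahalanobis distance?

Step 1 — centre the observation: (x - mu) = (-3, -2).

Step 2 — invert Sigma. det(Sigma) = 5·10 - (-2)² = 46.
  Sigma^{-1} = (1/det) · [[d, -b], [-b, a]] = [[0.2174, 0.0435],
 [0.0435, 0.1087]].

Step 3 — form the quadratic (x - mu)^T · Sigma^{-1} · (x - mu):
  Sigma^{-1} · (x - mu) = (-0.7391, -0.3478).
  (x - mu)^T · [Sigma^{-1} · (x - mu)] = (-3)·(-0.7391) + (-2)·(-0.3478) = 2.913.

Step 4 — take square root: d = √(2.913) ≈ 1.7068.

d(x, mu) = √(2.913) ≈ 1.7068


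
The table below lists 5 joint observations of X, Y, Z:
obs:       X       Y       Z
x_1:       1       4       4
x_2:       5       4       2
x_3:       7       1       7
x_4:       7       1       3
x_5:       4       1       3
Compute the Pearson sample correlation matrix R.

Step 1 — column means:
  mean(X) = (1 + 5 + 7 + 7 + 4) / 5 = 24/5 = 4.8
  mean(Y) = (4 + 4 + 1 + 1 + 1) / 5 = 11/5 = 2.2
  mean(Z) = (4 + 2 + 7 + 3 + 3) / 5 = 19/5 = 3.8

Step 2 — sample variances and covariances s[i,j] = (1/(n-1)) · Σ_k (x_{k,i} - mean_i) · (x_{k,j} - mean_j), with n-1 = 4:
  s[X,X] = ((-3.8)·(-3.8) + (0.2)·(0.2) + (2.2)·(2.2) + (2.2)·(2.2) + (-0.8)·(-0.8)) / 4 = 24.8/4 = 6.2
  s[X,Y] = ((-3.8)·(1.8) + (0.2)·(1.8) + (2.2)·(-1.2) + (2.2)·(-1.2) + (-0.8)·(-1.2)) / 4 = -10.8/4 = -2.7
  s[X,Z] = ((-3.8)·(0.2) + (0.2)·(-1.8) + (2.2)·(3.2) + (2.2)·(-0.8) + (-0.8)·(-0.8)) / 4 = 4.8/4 = 1.2
  s[Y,Y] = ((1.8)·(1.8) + (1.8)·(1.8) + (-1.2)·(-1.2) + (-1.2)·(-1.2) + (-1.2)·(-1.2)) / 4 = 10.8/4 = 2.7
  s[Y,Z] = ((1.8)·(0.2) + (1.8)·(-1.8) + (-1.2)·(3.2) + (-1.2)·(-0.8) + (-1.2)·(-0.8)) / 4 = -4.8/4 = -1.2
  s[Z,Z] = ((0.2)·(0.2) + (-1.8)·(-1.8) + (3.2)·(3.2) + (-0.8)·(-0.8) + (-0.8)·(-0.8)) / 4 = 14.8/4 = 3.7
  Sample standard deviations s_i = √(s[i,i]):
  s(X) = √(6.2) = 2.49
  s(Y) = √(2.7) = 1.6432
  s(Z) = √(3.7) = 1.9235

Step 3 — r_{ij} = s_{ij} / (s_i · s_j):
  r[X,X] = 1 (diagonal).
  r[X,Y] = -2.7 / (2.49 · 1.6432) = -2.7 / 4.0915 = -0.6599
  r[X,Z] = 1.2 / (2.49 · 1.9235) = 1.2 / 4.7896 = 0.2505
  r[Y,Y] = 1 (diagonal).
  r[Y,Z] = -1.2 / (1.6432 · 1.9235) = -1.2 / 3.1607 = -0.3797
  r[Z,Z] = 1 (diagonal).

R is symmetric with unit diagonal. Assembling:

R = [[1, -0.6599, 0.2505],
 [-0.6599, 1, -0.3797],
 [0.2505, -0.3797, 1]]


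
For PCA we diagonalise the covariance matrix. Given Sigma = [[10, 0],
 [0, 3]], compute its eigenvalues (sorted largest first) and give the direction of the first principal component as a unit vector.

Step 1 — characteristic polynomial of 2×2 Sigma:
  det(Sigma - λI) = λ² - trace · λ + det = 0.
  trace = 10 + 3 = 13, det = 10·3 - (0)² = 30.
Step 2 — discriminant:
  Δ = trace² - 4·det = 169 - 120 = 49.
Step 3 — eigenvalues:
  λ = (trace ± √Δ)/2 = (13 ± 7)/2,
  λ_1 = 10,  λ_2 = 3.

Step 4 — unit eigenvector for λ_1: Sigma is diagonal, so its eigenvectors are the coordinate axes. λ_1 = 10 is the diagonal entry on the first coordinate axis, hence
  v_1 = (1, 0) (||v_1|| = 1).

λ_1 = 10,  λ_2 = 3;  v_1 ≈ (1, 0)


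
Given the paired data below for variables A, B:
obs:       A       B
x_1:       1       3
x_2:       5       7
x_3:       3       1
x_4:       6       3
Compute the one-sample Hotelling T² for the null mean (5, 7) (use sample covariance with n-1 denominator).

Step 1 — sample mean vector:
  mean(A) = (1 + 5 + 3 + 6) / 4 = 15/4 = 3.75
  mean(B) = (3 + 7 + 1 + 3) / 4 = 14/4 = 3.5
  x̄ = (3.75, 3.5),  deviation x̄ - mu_0 = (3.75, 3.5) - (5, 7) = (-1.25, -3.5).

Step 2 — sample covariance matrix, S[i,j] = (1/(n-1)) · Σ_k (x_{k,i} - mean_i) · (x_{k,j} - mean_j), divisor n-1 = 3:
  S[A,A] = ((-2.75)·(-2.75) + (1.25)·(1.25) + (-0.75)·(-0.75) + (2.25)·(2.25)) / 3 = 14.75/3 = 4.9167
  S[A,B] = ((-2.75)·(-0.5) + (1.25)·(3.5) + (-0.75)·(-2.5) + (2.25)·(-0.5)) / 3 = 6.5/3 = 2.1667
  S[B,B] = ((-0.5)·(-0.5) + (3.5)·(3.5) + (-2.5)·(-2.5) + (-0.5)·(-0.5)) / 3 = 19/3 = 6.3333
  S = [[4.9167, 2.1667],
 [2.1667, 6.3333]].

Step 3 — invert S. det(S) = 4.9167·6.3333 - (2.1667)² = 26.4444.
  S^{-1} = (1/det) · [[d, -b], [-b, a]] = [[0.2395, -0.0819],
 [-0.0819, 0.1859]].

Step 4 — quadratic form (x̄ - mu_0)^T · S^{-1} · (x̄ - mu_0):
  S^{-1} · (x̄ - mu_0) = (-0.0126, -0.5483),
  (x̄ - mu_0)^T · [...] = (-1.25)·(-0.0126) + (-3.5)·(-0.5483) = 1.9349.

Step 5 — scale by n: T² = 4 · 1.9349 = 7.7395.

T² ≈ 7.7395


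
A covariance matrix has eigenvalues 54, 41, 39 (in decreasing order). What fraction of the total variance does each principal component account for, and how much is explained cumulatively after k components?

Step 1 — total variance = trace(Sigma) = Σ λ_i = 54 + 41 + 39 = 134.

Step 2 — fraction explained by component i = λ_i / Σ λ:
  PC1: 54/134 = 0.403
  PC2: 41/134 = 0.306
  PC3: 39/134 = 0.291

Step 3 — cumulative fraction after k components = (λ_1 + ... + λ_k) / Σ λ:
  k = 1: 54/134 = 0.403
  k = 2: (54 + 41)/134 = 95/134 = 0.709
  k = 3: (54 + 41 + 39)/134 = 134/134 = 1

Summary (fraction, with percent):

explained: PC1 0.403 (40.3%), PC2 0.306 (30.6%), PC3 0.291 (29.1%);  cumulative: 0.403, 0.709, 1


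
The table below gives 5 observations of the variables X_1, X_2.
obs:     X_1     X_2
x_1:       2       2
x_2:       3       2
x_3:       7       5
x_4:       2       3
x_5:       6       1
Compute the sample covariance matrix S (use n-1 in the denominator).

Step 1 — column means:
  mean(X_1) = (2 + 3 + 7 + 2 + 6) / 5 = 20/5 = 4
  mean(X_2) = (2 + 2 + 5 + 3 + 1) / 5 = 13/5 = 2.6

Step 2 — sample covariance S[i,j] = (1/(n-1)) · Σ_k (x_{k,i} - mean_i) · (x_{k,j} - mean_j), with n-1 = 4.
  S[X_1,X_1] = ((-2)·(-2) + (-1)·(-1) + (3)·(3) + (-2)·(-2) + (2)·(2)) / 4 = 22/4 = 5.5
  S[X_1,X_2] = ((-2)·(-0.6) + (-1)·(-0.6) + (3)·(2.4) + (-2)·(0.4) + (2)·(-1.6)) / 4 = 5/4 = 1.25
  S[X_2,X_2] = ((-0.6)·(-0.6) + (-0.6)·(-0.6) + (2.4)·(2.4) + (0.4)·(0.4) + (-1.6)·(-1.6)) / 4 = 9.2/4 = 2.3

S is symmetric (S[j,i] = S[i,j]). Assembling:

S = [[5.5, 1.25],
 [1.25, 2.3]]


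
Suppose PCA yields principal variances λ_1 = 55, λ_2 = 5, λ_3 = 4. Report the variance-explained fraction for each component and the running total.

Step 1 — total variance = trace(Sigma) = Σ λ_i = 55 + 5 + 4 = 64.

Step 2 — fraction explained by component i = λ_i / Σ λ:
  PC1: 55/64 = 0.8594
  PC2: 5/64 = 0.0781
  PC3: 4/64 = 0.0625

Step 3 — cumulative fraction after k components = (λ_1 + ... + λ_k) / Σ λ:
  k = 1: 55/64 = 0.8594
  k = 2: (55 + 5)/64 = 60/64 = 0.9375
  k = 3: (55 + 5 + 4)/64 = 64/64 = 1

Summary (fraction, with percent):

explained: PC1 0.8594 (85.94%), PC2 0.0781 (7.81%), PC3 0.0625 (6.25%);  cumulative: 0.8594, 0.9375, 1


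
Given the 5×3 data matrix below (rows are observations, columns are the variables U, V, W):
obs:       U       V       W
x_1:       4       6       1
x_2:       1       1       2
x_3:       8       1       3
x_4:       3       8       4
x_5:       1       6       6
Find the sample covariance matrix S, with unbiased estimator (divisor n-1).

Step 1 — column means:
  mean(U) = (4 + 1 + 8 + 3 + 1) / 5 = 17/5 = 3.4
  mean(V) = (6 + 1 + 1 + 8 + 6) / 5 = 22/5 = 4.4
  mean(W) = (1 + 2 + 3 + 4 + 6) / 5 = 16/5 = 3.2

Step 2 — sample covariance S[i,j] = (1/(n-1)) · Σ_k (x_{k,i} - mean_i) · (x_{k,j} - mean_j), with n-1 = 4.
  S[U,U] = ((0.6)·(0.6) + (-2.4)·(-2.4) + (4.6)·(4.6) + (-0.4)·(-0.4) + (-2.4)·(-2.4)) / 4 = 33.2/4 = 8.3
  S[U,V] = ((0.6)·(1.6) + (-2.4)·(-3.4) + (4.6)·(-3.4) + (-0.4)·(3.6) + (-2.4)·(1.6)) / 4 = -11.8/4 = -2.95
  S[U,W] = ((0.6)·(-2.2) + (-2.4)·(-1.2) + (4.6)·(-0.2) + (-0.4)·(0.8) + (-2.4)·(2.8)) / 4 = -6.4/4 = -1.6
  S[V,V] = ((1.6)·(1.6) + (-3.4)·(-3.4) + (-3.4)·(-3.4) + (3.6)·(3.6) + (1.6)·(1.6)) / 4 = 41.2/4 = 10.3
  S[V,W] = ((1.6)·(-2.2) + (-3.4)·(-1.2) + (-3.4)·(-0.2) + (3.6)·(0.8) + (1.6)·(2.8)) / 4 = 8.6/4 = 2.15
  S[W,W] = ((-2.2)·(-2.2) + (-1.2)·(-1.2) + (-0.2)·(-0.2) + (0.8)·(0.8) + (2.8)·(2.8)) / 4 = 14.8/4 = 3.7

S is symmetric (S[j,i] = S[i,j]). Assembling:

S = [[8.3, -2.95, -1.6],
 [-2.95, 10.3, 2.15],
 [-1.6, 2.15, 3.7]]


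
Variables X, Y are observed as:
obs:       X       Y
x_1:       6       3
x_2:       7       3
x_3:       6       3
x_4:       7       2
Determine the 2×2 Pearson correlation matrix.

Step 1 — column means:
  mean(X) = (6 + 7 + 6 + 7) / 4 = 26/4 = 6.5
  mean(Y) = (3 + 3 + 3 + 2) / 4 = 11/4 = 2.75

Step 2 — sample variances and covariances s[i,j] = (1/(n-1)) · Σ_k (x_{k,i} - mean_i) · (x_{k,j} - mean_j), with n-1 = 3:
  s[X,X] = ((-0.5)·(-0.5) + (0.5)·(0.5) + (-0.5)·(-0.5) + (0.5)·(0.5)) / 3 = 1/3 = 0.3333
  s[X,Y] = ((-0.5)·(0.25) + (0.5)·(0.25) + (-0.5)·(0.25) + (0.5)·(-0.75)) / 3 = -0.5/3 = -0.1667
  s[Y,Y] = ((0.25)·(0.25) + (0.25)·(0.25) + (0.25)·(0.25) + (-0.75)·(-0.75)) / 3 = 0.75/3 = 0.25
  Sample standard deviations s_i = √(s[i,i]):
  s(X) = √(0.3333) = 0.5774
  s(Y) = √(0.25) = 0.5

Step 3 — r_{ij} = s_{ij} / (s_i · s_j):
  r[X,X] = 1 (diagonal).
  r[X,Y] = -0.1667 / (0.5774 · 0.5) = -0.1667 / 0.2887 = -0.5774
  r[Y,Y] = 1 (diagonal).

R is symmetric with unit diagonal. Assembling:

R = [[1, -0.5774],
 [-0.5774, 1]]


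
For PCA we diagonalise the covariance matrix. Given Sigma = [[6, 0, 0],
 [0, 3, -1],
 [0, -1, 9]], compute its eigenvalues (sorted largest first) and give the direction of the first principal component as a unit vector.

Step 1 — characteristic polynomial p(λ) = det(λI - Sigma) = λ³ - tr·λ² + c_1·λ - det, where tr = trace, c_1 = sum of the principal 2×2 minors, det = det(Sigma):
  tr = 6 + 3 + 9 = 18,
  c_1 = (6·3 - (0)²) + (6·9 - (0)²) + (3·9 - (-1)²) = 18 + 54 + 26 = 98,
  det = 6·(3·9 - (-1)²) - (0)·((0)·9 - (-1)·(0)) + (0)·((0)·(-1) - 3·(0)) = 6·(26) - (0)·(0) + (0)·(0) = 156.
  So p(λ) = λ³ - 18λ² + 98λ - 156.
Step 2 — look for an integer root (rational root theorem: any rational root is an integer divisor of 156). Testing λ = 6:
  p(6) = 216 - 648 + 588 - 156 = 0  ✓
  Dividing out (λ - 6): p(λ) = (λ - 6)(λ² - 12λ + 26).
Step 3 — remaining eigenvalues from the quadratic λ² - 12λ + 26 = 0:
  Δ = 12² - 4·26 = 144 - 104 = 40,  λ = (12 ± √40)/2 = (12 ± 6.3246)/2 ≈ 9.1623 or 2.8377.
  Sorted: λ_1 = 9.1623,  λ_2 = 6,  λ_3 = 2.8377  (check: sum = 18 = tr ✓).

Step 4 — unit eigenvector for λ_1 ≈ 9.1623: v spans the null space of (Sigma - λ_1 I), whose rows are
  r_1 = (-3.1623, 0, 0),  r_2 = (0, -6.1623, -1),  r_3 = (0, -1, -0.1623).
  v is orthogonal to every row, so take v ∝ r_1 × r_2 = ((0)·(-1) - (0)·(-6.1623), (0)·(0) - (-3.1623)·(-1), (-3.1623)·(-6.1623) - (0)·(0)) ≈ (0, -3.1623, 19.4868).
  Rescale (multiply by -1 so the first nonzero entry is positive): u = (0, 3.1623, -19.4868).
  ||u|| = √((0)² + (3.1623)² + (-19.4868)²) = √(389.7367) ≈ 19.7417,  v_1 = u/||u|| ≈ (0, 0.1602, -0.9871) (||v_1|| = 1).

λ_1 = 9.1623,  λ_2 = 6,  λ_3 = 2.8377;  v_1 ≈ (0, 0.1602, -0.9871)


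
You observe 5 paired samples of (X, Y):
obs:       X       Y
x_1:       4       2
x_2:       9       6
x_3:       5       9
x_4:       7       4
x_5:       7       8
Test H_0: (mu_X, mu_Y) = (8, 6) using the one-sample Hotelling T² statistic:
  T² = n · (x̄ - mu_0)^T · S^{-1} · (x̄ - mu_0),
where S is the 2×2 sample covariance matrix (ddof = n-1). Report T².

Step 1 — sample mean vector:
  mean(X) = (4 + 9 + 5 + 7 + 7) / 5 = 32/5 = 6.4
  mean(Y) = (2 + 6 + 9 + 4 + 8) / 5 = 29/5 = 5.8
  x̄ = (6.4, 5.8),  deviation x̄ - mu_0 = (6.4, 5.8) - (8, 6) = (-1.6, -0.2).

Step 2 — sample covariance matrix, S[i,j] = (1/(n-1)) · Σ_k (x_{k,i} - mean_i) · (x_{k,j} - mean_j), divisor n-1 = 4:
  S[X,X] = ((-2.4)·(-2.4) + (2.6)·(2.6) + (-1.4)·(-1.4) + (0.6)·(0.6) + (0.6)·(0.6)) / 4 = 15.2/4 = 3.8
  S[X,Y] = ((-2.4)·(-3.8) + (2.6)·(0.2) + (-1.4)·(3.2) + (0.6)·(-1.8) + (0.6)·(2.2)) / 4 = 5.4/4 = 1.35
  S[Y,Y] = ((-3.8)·(-3.8) + (0.2)·(0.2) + (3.2)·(3.2) + (-1.8)·(-1.8) + (2.2)·(2.2)) / 4 = 32.8/4 = 8.2
  S = [[3.8, 1.35],
 [1.35, 8.2]].

Step 3 — invert S. det(S) = 3.8·8.2 - (1.35)² = 29.3375.
  S^{-1} = (1/det) · [[d, -b], [-b, a]] = [[0.2795, -0.046],
 [-0.046, 0.1295]].

Step 4 — quadratic form (x̄ - mu_0)^T · S^{-1} · (x̄ - mu_0):
  S^{-1} · (x̄ - mu_0) = (-0.438, 0.0477),
  (x̄ - mu_0)^T · [...] = (-1.6)·(-0.438) + (-0.2)·(0.0477) = 0.6913.

Step 5 — scale by n: T² = 5 · 0.6913 = 3.4563.

T² ≈ 3.4563


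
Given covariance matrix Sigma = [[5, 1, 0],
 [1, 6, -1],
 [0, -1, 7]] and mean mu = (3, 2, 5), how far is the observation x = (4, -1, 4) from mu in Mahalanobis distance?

Step 1 — centre the observation: (x - mu) = (1, -3, -1).

Step 2 — invert Sigma (cofactor / det for 3×3, or solve directly):
  Sigma^{-1} = [[0.2071, -0.0354, -0.0051],
 [-0.0354, 0.1768, 0.0253],
 [-0.0051, 0.0253, 0.1465]].

Step 3 — form the quadratic (x - mu)^T · Sigma^{-1} · (x - mu):
  Sigma^{-1} · (x - mu) = (0.3182, -0.5909, -0.2273).
  (x - mu)^T · [Sigma^{-1} · (x - mu)] = (1)·(0.3182) + (-3)·(-0.5909) + (-1)·(-0.2273) = 2.3182.

Step 4 — take square root: d = √(2.3182) ≈ 1.5226.

d(x, mu) = √(2.3182) ≈ 1.5226


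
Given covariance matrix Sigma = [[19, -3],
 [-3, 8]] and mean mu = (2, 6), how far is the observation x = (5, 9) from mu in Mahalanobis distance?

Step 1 — centre the observation: (x - mu) = (3, 3).

Step 2 — invert Sigma. det(Sigma) = 19·8 - (-3)² = 143.
  Sigma^{-1} = (1/det) · [[d, -b], [-b, a]] = [[0.0559, 0.021],
 [0.021, 0.1329]].

Step 3 — form the quadratic (x - mu)^T · Sigma^{-1} · (x - mu):
  Sigma^{-1} · (x - mu) = (0.2308, 0.4615).
  (x - mu)^T · [Sigma^{-1} · (x - mu)] = (3)·(0.2308) + (3)·(0.4615) = 2.0769.

Step 4 — take square root: d = √(2.0769) ≈ 1.4412.

d(x, mu) = √(2.0769) ≈ 1.4412


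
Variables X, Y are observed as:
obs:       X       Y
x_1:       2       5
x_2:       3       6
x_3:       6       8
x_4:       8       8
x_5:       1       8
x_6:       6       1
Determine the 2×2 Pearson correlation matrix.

Step 1 — column means:
  mean(X) = (2 + 3 + 6 + 8 + 1 + 6) / 6 = 26/6 = 4.3333
  mean(Y) = (5 + 6 + 8 + 8 + 8 + 1) / 6 = 36/6 = 6

Step 2 — sample variances and covariances s[i,j] = (1/(n-1)) · Σ_k (x_{k,i} - mean_i) · (x_{k,j} - mean_j), with n-1 = 5:
  s[X,X] = ((-2.3333)·(-2.3333) + (-1.3333)·(-1.3333) + (1.6667)·(1.6667) + (3.6667)·(3.6667) + (-3.3333)·(-3.3333) + (1.6667)·(1.6667)) / 5 = 37.3333/5 = 7.4667
  s[X,Y] = ((-2.3333)·(-1) + (-1.3333)·(0) + (1.6667)·(2) + (3.6667)·(2) + (-3.3333)·(2) + (1.6667)·(-5)) / 5 = -2/5 = -0.4
  s[Y,Y] = ((-1)·(-1) + (0)·(0) + (2)·(2) + (2)·(2) + (2)·(2) + (-5)·(-5)) / 5 = 38/5 = 7.6
  Sample standard deviations s_i = √(s[i,i]):
  s(X) = √(7.4667) = 2.7325
  s(Y) = √(7.6) = 2.7568

Step 3 — r_{ij} = s_{ij} / (s_i · s_j):
  r[X,X] = 1 (diagonal).
  r[X,Y] = -0.4 / (2.7325 · 2.7568) = -0.4 / 7.533 = -0.0531
  r[Y,Y] = 1 (diagonal).

R is symmetric with unit diagonal. Assembling:

R = [[1, -0.0531],
 [-0.0531, 1]]


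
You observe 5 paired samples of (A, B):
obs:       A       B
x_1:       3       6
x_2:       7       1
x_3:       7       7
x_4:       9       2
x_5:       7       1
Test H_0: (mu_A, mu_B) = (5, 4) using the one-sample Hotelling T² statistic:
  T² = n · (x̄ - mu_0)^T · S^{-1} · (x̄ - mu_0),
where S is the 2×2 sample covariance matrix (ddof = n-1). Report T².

Step 1 — sample mean vector:
  mean(A) = (3 + 7 + 7 + 9 + 7) / 5 = 33/5 = 6.6
  mean(B) = (6 + 1 + 7 + 2 + 1) / 5 = 17/5 = 3.4
  x̄ = (6.6, 3.4),  deviation x̄ - mu_0 = (6.6, 3.4) - (5, 4) = (1.6, -0.6).

Step 2 — sample covariance matrix, S[i,j] = (1/(n-1)) · Σ_k (x_{k,i} - mean_i) · (x_{k,j} - mean_j), divisor n-1 = 4:
  S[A,A] = ((-3.6)·(-3.6) + (0.4)·(0.4) + (0.4)·(0.4) + (2.4)·(2.4) + (0.4)·(0.4)) / 4 = 19.2/4 = 4.8
  S[A,B] = ((-3.6)·(2.6) + (0.4)·(-2.4) + (0.4)·(3.6) + (2.4)·(-1.4) + (0.4)·(-2.4)) / 4 = -13.2/4 = -3.3
  S[B,B] = ((2.6)·(2.6) + (-2.4)·(-2.4) + (3.6)·(3.6) + (-1.4)·(-1.4) + (-2.4)·(-2.4)) / 4 = 33.2/4 = 8.3
  S = [[4.8, -3.3],
 [-3.3, 8.3]].

Step 3 — invert S. det(S) = 4.8·8.3 - (-3.3)² = 28.95.
  S^{-1} = (1/det) · [[d, -b], [-b, a]] = [[0.2867, 0.114],
 [0.114, 0.1658]].

Step 4 — quadratic form (x̄ - mu_0)^T · S^{-1} · (x̄ - mu_0):
  S^{-1} · (x̄ - mu_0) = (0.3903, 0.0829),
  (x̄ - mu_0)^T · [...] = (1.6)·(0.3903) + (-0.6)·(0.0829) = 0.5748.

Step 5 — scale by n: T² = 5 · 0.5748 = 2.8739.

T² ≈ 2.8739


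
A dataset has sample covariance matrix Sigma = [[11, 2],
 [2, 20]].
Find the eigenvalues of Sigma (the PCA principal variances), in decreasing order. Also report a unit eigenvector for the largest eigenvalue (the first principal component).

Step 1 — characteristic polynomial of 2×2 Sigma:
  det(Sigma - λI) = λ² - trace · λ + det = 0.
  trace = 11 + 20 = 31, det = 11·20 - (2)² = 216.
Step 2 — discriminant:
  Δ = trace² - 4·det = 961 - 864 = 97.
Step 3 — eigenvalues:
  λ = (trace ± √Δ)/2 = (31 ± 9.8489)/2,
  λ_1 = 20.4244,  λ_2 = 10.5756.

Step 4 — unit eigenvector for λ_1: solve (Sigma - λ_1 I)v = 0. First row:
  (11 - 20.4244)·v_x + (2)·v_y = 0, i.e. (-9.4244)·v_x + (2)·v_y = 0,
  so v ∝ (b, λ_1 - a) = (2, 9.4244) = u.
  ||u|| = √((2)² + (9.4244)²) = √(92.8199) ≈ 9.6343,
  v_1 = u/||u|| ≈ (0.2076, 0.9782) (||v_1|| = 1).

λ_1 = 20.4244,  λ_2 = 10.5756;  v_1 ≈ (0.2076, 0.9782)


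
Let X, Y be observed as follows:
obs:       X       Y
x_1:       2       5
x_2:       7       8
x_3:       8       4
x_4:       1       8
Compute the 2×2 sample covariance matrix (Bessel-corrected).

Step 1 — column means:
  mean(X) = (2 + 7 + 8 + 1) / 4 = 18/4 = 4.5
  mean(Y) = (5 + 8 + 4 + 8) / 4 = 25/4 = 6.25

Step 2 — sample covariance S[i,j] = (1/(n-1)) · Σ_k (x_{k,i} - mean_i) · (x_{k,j} - mean_j), with n-1 = 3.
  S[X,X] = ((-2.5)·(-2.5) + (2.5)·(2.5) + (3.5)·(3.5) + (-3.5)·(-3.5)) / 3 = 37/3 = 12.3333
  S[X,Y] = ((-2.5)·(-1.25) + (2.5)·(1.75) + (3.5)·(-2.25) + (-3.5)·(1.75)) / 3 = -6.5/3 = -2.1667
  S[Y,Y] = ((-1.25)·(-1.25) + (1.75)·(1.75) + (-2.25)·(-2.25) + (1.75)·(1.75)) / 3 = 12.75/3 = 4.25

S is symmetric (S[j,i] = S[i,j]). Assembling:

S = [[12.3333, -2.1667],
 [-2.1667, 4.25]]


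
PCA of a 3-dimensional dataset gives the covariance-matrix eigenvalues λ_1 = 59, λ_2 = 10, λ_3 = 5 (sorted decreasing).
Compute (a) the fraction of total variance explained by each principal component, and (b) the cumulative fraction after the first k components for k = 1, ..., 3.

Step 1 — total variance = trace(Sigma) = Σ λ_i = 59 + 10 + 5 = 74.

Step 2 — fraction explained by component i = λ_i / Σ λ:
  PC1: 59/74 = 0.7973
  PC2: 10/74 = 0.1351
  PC3: 5/74 = 0.0676

Step 3 — cumulative fraction after k components = (λ_1 + ... + λ_k) / Σ λ:
  k = 1: 59/74 = 0.7973
  k = 2: (59 + 10)/74 = 69/74 = 0.9324
  k = 3: (59 + 10 + 5)/74 = 74/74 = 1

Summary (fraction, with percent):

explained: PC1 0.7973 (79.73%), PC2 0.1351 (13.51%), PC3 0.0676 (6.76%);  cumulative: 0.7973, 0.9324, 1


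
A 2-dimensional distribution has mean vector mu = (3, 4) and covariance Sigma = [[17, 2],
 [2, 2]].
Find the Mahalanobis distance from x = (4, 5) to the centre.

Step 1 — centre the observation: (x - mu) = (1, 1).

Step 2 — invert Sigma. det(Sigma) = 17·2 - (2)² = 30.
  Sigma^{-1} = (1/det) · [[d, -b], [-b, a]] = [[0.0667, -0.0667],
 [-0.0667, 0.5667]].

Step 3 — form the quadratic (x - mu)^T · Sigma^{-1} · (x - mu):
  Sigma^{-1} · (x - mu) = (0, 0.5).
  (x - mu)^T · [Sigma^{-1} · (x - mu)] = (1)·(0) + (1)·(0.5) = 0.5.

Step 4 — take square root: d = √(0.5) ≈ 0.7071.

d(x, mu) = √(0.5) ≈ 0.7071


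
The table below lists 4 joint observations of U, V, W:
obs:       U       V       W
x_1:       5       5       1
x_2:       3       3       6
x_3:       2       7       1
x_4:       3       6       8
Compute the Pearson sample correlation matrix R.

Step 1 — column means:
  mean(U) = (5 + 3 + 2 + 3) / 4 = 13/4 = 3.25
  mean(V) = (5 + 3 + 7 + 6) / 4 = 21/4 = 5.25
  mean(W) = (1 + 6 + 1 + 8) / 4 = 16/4 = 4

Step 2 — sample variances and covariances s[i,j] = (1/(n-1)) · Σ_k (x_{k,i} - mean_i) · (x_{k,j} - mean_j), with n-1 = 3:
  s[U,U] = ((1.75)·(1.75) + (-0.25)·(-0.25) + (-1.25)·(-1.25) + (-0.25)·(-0.25)) / 3 = 4.75/3 = 1.5833
  s[U,V] = ((1.75)·(-0.25) + (-0.25)·(-2.25) + (-1.25)·(1.75) + (-0.25)·(0.75)) / 3 = -2.25/3 = -0.75
  s[U,W] = ((1.75)·(-3) + (-0.25)·(2) + (-1.25)·(-3) + (-0.25)·(4)) / 3 = -3/3 = -1
  s[V,V] = ((-0.25)·(-0.25) + (-2.25)·(-2.25) + (1.75)·(1.75) + (0.75)·(0.75)) / 3 = 8.75/3 = 2.9167
  s[V,W] = ((-0.25)·(-3) + (-2.25)·(2) + (1.75)·(-3) + (0.75)·(4)) / 3 = -6/3 = -2
  s[W,W] = ((-3)·(-3) + (2)·(2) + (-3)·(-3) + (4)·(4)) / 3 = 38/3 = 12.6667
  Sample standard deviations s_i = √(s[i,i]):
  s(U) = √(1.5833) = 1.2583
  s(V) = √(2.9167) = 1.7078
  s(W) = √(12.6667) = 3.559

Step 3 — r_{ij} = s_{ij} / (s_i · s_j):
  r[U,U] = 1 (diagonal).
  r[U,V] = -0.75 / (1.2583 · 1.7078) = -0.75 / 2.149 = -0.349
  r[U,W] = -1 / (1.2583 · 3.559) = -1 / 4.4783 = -0.2233
  r[V,V] = 1 (diagonal).
  r[V,W] = -2 / (1.7078 · 3.559) = -2 / 6.0782 = -0.329
  r[W,W] = 1 (diagonal).

R is symmetric with unit diagonal. Assembling:

R = [[1, -0.349, -0.2233],
 [-0.349, 1, -0.329],
 [-0.2233, -0.329, 1]]


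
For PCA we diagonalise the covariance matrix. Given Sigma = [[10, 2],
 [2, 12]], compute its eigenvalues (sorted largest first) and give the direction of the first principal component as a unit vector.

Step 1 — characteristic polynomial of 2×2 Sigma:
  det(Sigma - λI) = λ² - trace · λ + det = 0.
  trace = 10 + 12 = 22, det = 10·12 - (2)² = 116.
Step 2 — discriminant:
  Δ = trace² - 4·det = 484 - 464 = 20.
Step 3 — eigenvalues:
  λ = (trace ± √Δ)/2 = (22 ± 4.4721)/2,
  λ_1 = 13.2361,  λ_2 = 8.7639.

Step 4 — unit eigenvector for λ_1: solve (Sigma - λ_1 I)v = 0. First row:
  (10 - 13.2361)·v_x + (2)·v_y = 0, i.e. (-3.2361)·v_x + (2)·v_y = 0,
  so v ∝ (b, λ_1 - a) = (2, 3.2361) = u.
  ||u|| = √((2)² + (3.2361)²) = √(14.4721) ≈ 3.8042,
  v_1 = u/||u|| ≈ (0.5257, 0.8507) (||v_1|| = 1).

λ_1 = 13.2361,  λ_2 = 8.7639;  v_1 ≈ (0.5257, 0.8507)


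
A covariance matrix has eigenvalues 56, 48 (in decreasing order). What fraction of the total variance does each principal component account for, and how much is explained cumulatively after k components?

Step 1 — total variance = trace(Sigma) = Σ λ_i = 56 + 48 = 104.

Step 2 — fraction explained by component i = λ_i / Σ λ:
  PC1: 56/104 = 0.5385
  PC2: 48/104 = 0.4615

Step 3 — cumulative fraction after k components = (λ_1 + ... + λ_k) / Σ λ:
  k = 1: 56/104 = 0.5385
  k = 2: (56 + 48)/104 = 104/104 = 1

Summary (fraction, with percent):

explained: PC1 0.5385 (53.85%), PC2 0.4615 (46.15%);  cumulative: 0.5385, 1


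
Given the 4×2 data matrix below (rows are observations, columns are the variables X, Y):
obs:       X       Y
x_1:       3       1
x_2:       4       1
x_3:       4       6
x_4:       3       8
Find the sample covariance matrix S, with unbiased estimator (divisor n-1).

Step 1 — column means:
  mean(X) = (3 + 4 + 4 + 3) / 4 = 14/4 = 3.5
  mean(Y) = (1 + 1 + 6 + 8) / 4 = 16/4 = 4

Step 2 — sample covariance S[i,j] = (1/(n-1)) · Σ_k (x_{k,i} - mean_i) · (x_{k,j} - mean_j), with n-1 = 3.
  S[X,X] = ((-0.5)·(-0.5) + (0.5)·(0.5) + (0.5)·(0.5) + (-0.5)·(-0.5)) / 3 = 1/3 = 0.3333
  S[X,Y] = ((-0.5)·(-3) + (0.5)·(-3) + (0.5)·(2) + (-0.5)·(4)) / 3 = -1/3 = -0.3333
  S[Y,Y] = ((-3)·(-3) + (-3)·(-3) + (2)·(2) + (4)·(4)) / 3 = 38/3 = 12.6667

S is symmetric (S[j,i] = S[i,j]). Assembling:

S = [[0.3333, -0.3333],
 [-0.3333, 12.6667]]


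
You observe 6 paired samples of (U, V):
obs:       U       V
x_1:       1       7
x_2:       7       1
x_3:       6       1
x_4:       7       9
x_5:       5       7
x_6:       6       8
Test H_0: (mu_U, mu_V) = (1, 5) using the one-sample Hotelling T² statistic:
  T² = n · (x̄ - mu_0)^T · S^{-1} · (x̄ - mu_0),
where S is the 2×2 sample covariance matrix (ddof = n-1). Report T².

Step 1 — sample mean vector:
  mean(U) = (1 + 7 + 6 + 7 + 5 + 6) / 6 = 32/6 = 5.3333
  mean(V) = (7 + 1 + 1 + 9 + 7 + 8) / 6 = 33/6 = 5.5
  x̄ = (5.3333, 5.5),  deviation x̄ - mu_0 = (5.3333, 5.5) - (1, 5) = (4.3333, 0.5).

Step 2 — sample covariance matrix, S[i,j] = (1/(n-1)) · Σ_k (x_{k,i} - mean_i) · (x_{k,j} - mean_j), divisor n-1 = 5:
  S[U,U] = ((-4.3333)·(-4.3333) + (1.6667)·(1.6667) + (0.6667)·(0.6667) + (1.6667)·(1.6667) + (-0.3333)·(-0.3333) + (0.6667)·(0.6667)) / 5 = 25.3333/5 = 5.0667
  S[U,V] = ((-4.3333)·(1.5) + (1.6667)·(-4.5) + (0.6667)·(-4.5) + (1.6667)·(3.5) + (-0.3333)·(1.5) + (0.6667)·(2.5)) / 5 = -10/5 = -2
  S[V,V] = ((1.5)·(1.5) + (-4.5)·(-4.5) + (-4.5)·(-4.5) + (3.5)·(3.5) + (1.5)·(1.5) + (2.5)·(2.5)) / 5 = 63.5/5 = 12.7
  S = [[5.0667, -2],
 [-2, 12.7]].

Step 3 — invert S. det(S) = 5.0667·12.7 - (-2)² = 60.3467.
  S^{-1} = (1/det) · [[d, -b], [-b, a]] = [[0.2105, 0.0331],
 [0.0331, 0.084]].

Step 4 — quadratic form (x̄ - mu_0)^T · S^{-1} · (x̄ - mu_0):
  S^{-1} · (x̄ - mu_0) = (0.9285, 0.1856),
  (x̄ - mu_0)^T · [...] = (4.3333)·(0.9285) + (0.5)·(0.1856) = 4.1164.

Step 5 — scale by n: T² = 6 · 4.1164 = 24.6984.

T² ≈ 24.6984
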